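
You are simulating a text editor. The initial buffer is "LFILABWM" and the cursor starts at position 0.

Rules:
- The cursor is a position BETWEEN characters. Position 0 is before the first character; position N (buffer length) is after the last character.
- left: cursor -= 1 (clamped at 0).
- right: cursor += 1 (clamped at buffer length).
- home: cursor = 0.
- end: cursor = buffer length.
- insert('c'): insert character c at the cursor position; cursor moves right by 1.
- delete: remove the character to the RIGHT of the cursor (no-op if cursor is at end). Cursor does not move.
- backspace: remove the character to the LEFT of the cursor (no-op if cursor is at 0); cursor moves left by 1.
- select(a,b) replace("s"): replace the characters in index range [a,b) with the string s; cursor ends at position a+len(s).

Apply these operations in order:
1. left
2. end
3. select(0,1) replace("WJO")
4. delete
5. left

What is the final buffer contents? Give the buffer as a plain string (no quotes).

After op 1 (left): buf='LFILABWM' cursor=0
After op 2 (end): buf='LFILABWM' cursor=8
After op 3 (select(0,1) replace("WJO")): buf='WJOFILABWM' cursor=3
After op 4 (delete): buf='WJOILABWM' cursor=3
After op 5 (left): buf='WJOILABWM' cursor=2

Answer: WJOILABWM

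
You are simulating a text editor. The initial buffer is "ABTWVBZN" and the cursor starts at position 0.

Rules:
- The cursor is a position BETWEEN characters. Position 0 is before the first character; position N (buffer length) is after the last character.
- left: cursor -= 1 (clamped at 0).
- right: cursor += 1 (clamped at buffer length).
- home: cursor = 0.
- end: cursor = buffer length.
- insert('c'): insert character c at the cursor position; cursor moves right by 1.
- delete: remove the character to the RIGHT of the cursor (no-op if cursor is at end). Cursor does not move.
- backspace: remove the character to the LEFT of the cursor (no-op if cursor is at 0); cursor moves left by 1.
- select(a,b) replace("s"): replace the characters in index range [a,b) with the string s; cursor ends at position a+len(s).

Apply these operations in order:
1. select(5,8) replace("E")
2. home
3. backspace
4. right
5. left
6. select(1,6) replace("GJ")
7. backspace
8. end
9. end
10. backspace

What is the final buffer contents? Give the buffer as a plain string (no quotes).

After op 1 (select(5,8) replace("E")): buf='ABTWVE' cursor=6
After op 2 (home): buf='ABTWVE' cursor=0
After op 3 (backspace): buf='ABTWVE' cursor=0
After op 4 (right): buf='ABTWVE' cursor=1
After op 5 (left): buf='ABTWVE' cursor=0
After op 6 (select(1,6) replace("GJ")): buf='AGJ' cursor=3
After op 7 (backspace): buf='AG' cursor=2
After op 8 (end): buf='AG' cursor=2
After op 9 (end): buf='AG' cursor=2
After op 10 (backspace): buf='A' cursor=1

Answer: A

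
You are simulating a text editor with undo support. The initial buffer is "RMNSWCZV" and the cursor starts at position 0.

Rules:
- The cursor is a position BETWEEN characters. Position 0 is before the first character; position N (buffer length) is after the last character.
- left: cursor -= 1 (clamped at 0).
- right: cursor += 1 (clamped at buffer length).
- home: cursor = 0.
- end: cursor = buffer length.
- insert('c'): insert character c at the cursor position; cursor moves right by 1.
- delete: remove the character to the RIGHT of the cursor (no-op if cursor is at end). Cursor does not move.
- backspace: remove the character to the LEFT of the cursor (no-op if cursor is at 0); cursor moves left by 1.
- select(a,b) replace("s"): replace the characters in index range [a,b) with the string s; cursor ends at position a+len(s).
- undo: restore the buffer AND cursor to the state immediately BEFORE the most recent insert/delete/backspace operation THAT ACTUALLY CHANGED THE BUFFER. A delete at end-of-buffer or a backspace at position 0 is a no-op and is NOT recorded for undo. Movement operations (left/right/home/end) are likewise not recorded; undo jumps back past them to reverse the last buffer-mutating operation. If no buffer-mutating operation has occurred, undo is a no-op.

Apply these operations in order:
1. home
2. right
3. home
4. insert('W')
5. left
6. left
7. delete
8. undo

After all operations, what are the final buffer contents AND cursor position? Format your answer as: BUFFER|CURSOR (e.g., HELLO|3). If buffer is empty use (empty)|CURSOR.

After op 1 (home): buf='RMNSWCZV' cursor=0
After op 2 (right): buf='RMNSWCZV' cursor=1
After op 3 (home): buf='RMNSWCZV' cursor=0
After op 4 (insert('W')): buf='WRMNSWCZV' cursor=1
After op 5 (left): buf='WRMNSWCZV' cursor=0
After op 6 (left): buf='WRMNSWCZV' cursor=0
After op 7 (delete): buf='RMNSWCZV' cursor=0
After op 8 (undo): buf='WRMNSWCZV' cursor=0

Answer: WRMNSWCZV|0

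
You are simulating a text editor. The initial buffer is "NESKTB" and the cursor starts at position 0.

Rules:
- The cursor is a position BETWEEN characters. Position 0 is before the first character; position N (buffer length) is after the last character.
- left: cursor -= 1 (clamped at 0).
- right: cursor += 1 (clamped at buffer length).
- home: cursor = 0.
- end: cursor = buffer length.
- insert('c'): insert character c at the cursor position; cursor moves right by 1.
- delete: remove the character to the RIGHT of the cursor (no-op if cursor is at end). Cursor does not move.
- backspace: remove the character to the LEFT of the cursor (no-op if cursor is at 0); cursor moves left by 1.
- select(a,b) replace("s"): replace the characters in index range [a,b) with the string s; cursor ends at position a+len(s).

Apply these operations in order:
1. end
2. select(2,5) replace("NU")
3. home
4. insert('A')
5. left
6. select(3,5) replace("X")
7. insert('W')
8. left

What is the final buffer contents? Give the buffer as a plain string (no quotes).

Answer: ANEXWB

Derivation:
After op 1 (end): buf='NESKTB' cursor=6
After op 2 (select(2,5) replace("NU")): buf='NENUB' cursor=4
After op 3 (home): buf='NENUB' cursor=0
After op 4 (insert('A')): buf='ANENUB' cursor=1
After op 5 (left): buf='ANENUB' cursor=0
After op 6 (select(3,5) replace("X")): buf='ANEXB' cursor=4
After op 7 (insert('W')): buf='ANEXWB' cursor=5
After op 8 (left): buf='ANEXWB' cursor=4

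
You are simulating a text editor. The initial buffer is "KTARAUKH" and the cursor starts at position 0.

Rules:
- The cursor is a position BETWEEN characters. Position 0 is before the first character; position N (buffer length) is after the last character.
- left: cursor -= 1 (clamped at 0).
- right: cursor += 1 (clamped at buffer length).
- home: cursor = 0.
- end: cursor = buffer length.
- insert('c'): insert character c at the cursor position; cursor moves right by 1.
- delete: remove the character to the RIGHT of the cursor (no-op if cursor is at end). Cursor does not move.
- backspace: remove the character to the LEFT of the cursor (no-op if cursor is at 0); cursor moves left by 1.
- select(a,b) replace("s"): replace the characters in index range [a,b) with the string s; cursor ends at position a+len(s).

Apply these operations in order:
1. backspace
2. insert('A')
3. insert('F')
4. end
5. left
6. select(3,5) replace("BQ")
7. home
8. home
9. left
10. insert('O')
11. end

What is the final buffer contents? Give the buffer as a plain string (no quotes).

After op 1 (backspace): buf='KTARAUKH' cursor=0
After op 2 (insert('A')): buf='AKTARAUKH' cursor=1
After op 3 (insert('F')): buf='AFKTARAUKH' cursor=2
After op 4 (end): buf='AFKTARAUKH' cursor=10
After op 5 (left): buf='AFKTARAUKH' cursor=9
After op 6 (select(3,5) replace("BQ")): buf='AFKBQRAUKH' cursor=5
After op 7 (home): buf='AFKBQRAUKH' cursor=0
After op 8 (home): buf='AFKBQRAUKH' cursor=0
After op 9 (left): buf='AFKBQRAUKH' cursor=0
After op 10 (insert('O')): buf='OAFKBQRAUKH' cursor=1
After op 11 (end): buf='OAFKBQRAUKH' cursor=11

Answer: OAFKBQRAUKH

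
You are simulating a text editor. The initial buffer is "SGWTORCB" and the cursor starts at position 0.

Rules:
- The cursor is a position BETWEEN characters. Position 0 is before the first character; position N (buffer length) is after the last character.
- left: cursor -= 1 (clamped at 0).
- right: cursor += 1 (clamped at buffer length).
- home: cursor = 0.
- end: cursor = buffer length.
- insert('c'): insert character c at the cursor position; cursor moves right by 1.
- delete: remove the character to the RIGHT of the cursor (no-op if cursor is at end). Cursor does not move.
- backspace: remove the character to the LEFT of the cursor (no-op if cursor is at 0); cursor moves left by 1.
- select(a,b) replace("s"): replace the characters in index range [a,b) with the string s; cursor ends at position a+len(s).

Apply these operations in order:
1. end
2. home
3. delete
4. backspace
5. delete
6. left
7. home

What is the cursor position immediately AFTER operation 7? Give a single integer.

Answer: 0

Derivation:
After op 1 (end): buf='SGWTORCB' cursor=8
After op 2 (home): buf='SGWTORCB' cursor=0
After op 3 (delete): buf='GWTORCB' cursor=0
After op 4 (backspace): buf='GWTORCB' cursor=0
After op 5 (delete): buf='WTORCB' cursor=0
After op 6 (left): buf='WTORCB' cursor=0
After op 7 (home): buf='WTORCB' cursor=0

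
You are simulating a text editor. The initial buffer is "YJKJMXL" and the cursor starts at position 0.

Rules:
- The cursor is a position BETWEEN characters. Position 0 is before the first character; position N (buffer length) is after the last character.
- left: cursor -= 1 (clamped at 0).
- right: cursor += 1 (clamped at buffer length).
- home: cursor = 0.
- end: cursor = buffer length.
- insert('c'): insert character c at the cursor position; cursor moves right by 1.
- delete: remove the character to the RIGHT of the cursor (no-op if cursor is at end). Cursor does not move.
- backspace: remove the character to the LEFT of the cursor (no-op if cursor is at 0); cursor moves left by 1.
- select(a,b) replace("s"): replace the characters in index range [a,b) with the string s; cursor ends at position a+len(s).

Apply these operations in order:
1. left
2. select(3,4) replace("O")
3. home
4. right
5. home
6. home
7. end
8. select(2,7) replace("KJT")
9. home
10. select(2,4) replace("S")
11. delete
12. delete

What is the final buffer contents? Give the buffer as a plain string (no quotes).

After op 1 (left): buf='YJKJMXL' cursor=0
After op 2 (select(3,4) replace("O")): buf='YJKOMXL' cursor=4
After op 3 (home): buf='YJKOMXL' cursor=0
After op 4 (right): buf='YJKOMXL' cursor=1
After op 5 (home): buf='YJKOMXL' cursor=0
After op 6 (home): buf='YJKOMXL' cursor=0
After op 7 (end): buf='YJKOMXL' cursor=7
After op 8 (select(2,7) replace("KJT")): buf='YJKJT' cursor=5
After op 9 (home): buf='YJKJT' cursor=0
After op 10 (select(2,4) replace("S")): buf='YJST' cursor=3
After op 11 (delete): buf='YJS' cursor=3
After op 12 (delete): buf='YJS' cursor=3

Answer: YJS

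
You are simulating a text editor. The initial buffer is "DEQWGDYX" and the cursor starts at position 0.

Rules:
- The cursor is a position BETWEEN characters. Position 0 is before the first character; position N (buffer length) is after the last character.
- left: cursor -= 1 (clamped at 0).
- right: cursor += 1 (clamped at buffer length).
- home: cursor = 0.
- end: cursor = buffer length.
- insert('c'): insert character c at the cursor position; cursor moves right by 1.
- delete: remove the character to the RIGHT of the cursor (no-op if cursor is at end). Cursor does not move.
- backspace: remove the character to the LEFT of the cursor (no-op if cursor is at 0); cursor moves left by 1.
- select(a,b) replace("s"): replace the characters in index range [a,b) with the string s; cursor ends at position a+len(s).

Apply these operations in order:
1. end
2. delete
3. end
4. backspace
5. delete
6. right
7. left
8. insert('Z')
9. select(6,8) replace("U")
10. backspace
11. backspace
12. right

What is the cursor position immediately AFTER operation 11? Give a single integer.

Answer: 5

Derivation:
After op 1 (end): buf='DEQWGDYX' cursor=8
After op 2 (delete): buf='DEQWGDYX' cursor=8
After op 3 (end): buf='DEQWGDYX' cursor=8
After op 4 (backspace): buf='DEQWGDY' cursor=7
After op 5 (delete): buf='DEQWGDY' cursor=7
After op 6 (right): buf='DEQWGDY' cursor=7
After op 7 (left): buf='DEQWGDY' cursor=6
After op 8 (insert('Z')): buf='DEQWGDZY' cursor=7
After op 9 (select(6,8) replace("U")): buf='DEQWGDU' cursor=7
After op 10 (backspace): buf='DEQWGD' cursor=6
After op 11 (backspace): buf='DEQWG' cursor=5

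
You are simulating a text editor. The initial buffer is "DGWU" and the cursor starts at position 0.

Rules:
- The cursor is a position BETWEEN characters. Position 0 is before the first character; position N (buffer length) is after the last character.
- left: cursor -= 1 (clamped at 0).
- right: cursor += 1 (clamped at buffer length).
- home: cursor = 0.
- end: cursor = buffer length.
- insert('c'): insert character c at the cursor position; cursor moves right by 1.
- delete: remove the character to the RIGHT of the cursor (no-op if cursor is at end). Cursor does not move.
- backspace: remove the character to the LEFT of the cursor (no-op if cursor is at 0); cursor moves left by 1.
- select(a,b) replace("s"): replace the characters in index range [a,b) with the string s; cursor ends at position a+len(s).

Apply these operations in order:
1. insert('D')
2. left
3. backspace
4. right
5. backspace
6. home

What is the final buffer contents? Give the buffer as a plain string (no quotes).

Answer: DGWU

Derivation:
After op 1 (insert('D')): buf='DDGWU' cursor=1
After op 2 (left): buf='DDGWU' cursor=0
After op 3 (backspace): buf='DDGWU' cursor=0
After op 4 (right): buf='DDGWU' cursor=1
After op 5 (backspace): buf='DGWU' cursor=0
After op 6 (home): buf='DGWU' cursor=0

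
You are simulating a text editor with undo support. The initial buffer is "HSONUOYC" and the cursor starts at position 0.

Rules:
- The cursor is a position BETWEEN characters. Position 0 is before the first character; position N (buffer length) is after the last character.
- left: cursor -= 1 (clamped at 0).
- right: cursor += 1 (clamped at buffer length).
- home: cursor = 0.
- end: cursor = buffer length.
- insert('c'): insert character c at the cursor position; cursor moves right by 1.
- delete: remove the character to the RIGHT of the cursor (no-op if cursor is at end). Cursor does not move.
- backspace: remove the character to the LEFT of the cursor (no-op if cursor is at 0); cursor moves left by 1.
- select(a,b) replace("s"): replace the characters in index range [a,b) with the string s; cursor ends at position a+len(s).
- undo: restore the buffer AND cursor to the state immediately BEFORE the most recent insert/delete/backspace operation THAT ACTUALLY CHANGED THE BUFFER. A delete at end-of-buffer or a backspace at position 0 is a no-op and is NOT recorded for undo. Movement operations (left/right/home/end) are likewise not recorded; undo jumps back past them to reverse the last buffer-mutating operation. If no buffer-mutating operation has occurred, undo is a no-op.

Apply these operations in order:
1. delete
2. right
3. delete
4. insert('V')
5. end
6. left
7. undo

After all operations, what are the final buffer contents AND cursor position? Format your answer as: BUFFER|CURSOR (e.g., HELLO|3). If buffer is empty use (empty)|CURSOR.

Answer: SNUOYC|1

Derivation:
After op 1 (delete): buf='SONUOYC' cursor=0
After op 2 (right): buf='SONUOYC' cursor=1
After op 3 (delete): buf='SNUOYC' cursor=1
After op 4 (insert('V')): buf='SVNUOYC' cursor=2
After op 5 (end): buf='SVNUOYC' cursor=7
After op 6 (left): buf='SVNUOYC' cursor=6
After op 7 (undo): buf='SNUOYC' cursor=1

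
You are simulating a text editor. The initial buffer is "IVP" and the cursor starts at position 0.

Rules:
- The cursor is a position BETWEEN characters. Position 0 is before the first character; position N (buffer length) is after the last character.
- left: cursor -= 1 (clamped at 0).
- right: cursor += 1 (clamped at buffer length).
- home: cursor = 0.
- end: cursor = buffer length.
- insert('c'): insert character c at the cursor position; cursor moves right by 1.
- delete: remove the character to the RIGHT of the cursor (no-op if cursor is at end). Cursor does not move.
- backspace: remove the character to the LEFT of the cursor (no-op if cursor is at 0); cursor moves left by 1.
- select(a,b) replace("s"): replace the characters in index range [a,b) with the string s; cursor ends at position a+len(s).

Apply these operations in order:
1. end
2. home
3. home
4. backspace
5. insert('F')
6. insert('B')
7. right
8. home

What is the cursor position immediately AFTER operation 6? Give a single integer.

After op 1 (end): buf='IVP' cursor=3
After op 2 (home): buf='IVP' cursor=0
After op 3 (home): buf='IVP' cursor=0
After op 4 (backspace): buf='IVP' cursor=0
After op 5 (insert('F')): buf='FIVP' cursor=1
After op 6 (insert('B')): buf='FBIVP' cursor=2

Answer: 2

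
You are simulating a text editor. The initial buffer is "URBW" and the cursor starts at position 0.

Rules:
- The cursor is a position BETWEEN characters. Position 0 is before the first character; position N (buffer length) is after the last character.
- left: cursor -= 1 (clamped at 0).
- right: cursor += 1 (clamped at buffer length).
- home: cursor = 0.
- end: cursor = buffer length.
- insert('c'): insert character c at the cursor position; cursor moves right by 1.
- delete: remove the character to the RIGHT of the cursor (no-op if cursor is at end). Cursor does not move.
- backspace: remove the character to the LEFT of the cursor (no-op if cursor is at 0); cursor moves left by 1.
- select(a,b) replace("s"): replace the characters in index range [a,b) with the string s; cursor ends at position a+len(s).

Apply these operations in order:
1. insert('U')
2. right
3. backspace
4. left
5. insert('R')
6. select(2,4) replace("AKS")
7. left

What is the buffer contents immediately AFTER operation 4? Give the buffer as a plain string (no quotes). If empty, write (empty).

Answer: URBW

Derivation:
After op 1 (insert('U')): buf='UURBW' cursor=1
After op 2 (right): buf='UURBW' cursor=2
After op 3 (backspace): buf='URBW' cursor=1
After op 4 (left): buf='URBW' cursor=0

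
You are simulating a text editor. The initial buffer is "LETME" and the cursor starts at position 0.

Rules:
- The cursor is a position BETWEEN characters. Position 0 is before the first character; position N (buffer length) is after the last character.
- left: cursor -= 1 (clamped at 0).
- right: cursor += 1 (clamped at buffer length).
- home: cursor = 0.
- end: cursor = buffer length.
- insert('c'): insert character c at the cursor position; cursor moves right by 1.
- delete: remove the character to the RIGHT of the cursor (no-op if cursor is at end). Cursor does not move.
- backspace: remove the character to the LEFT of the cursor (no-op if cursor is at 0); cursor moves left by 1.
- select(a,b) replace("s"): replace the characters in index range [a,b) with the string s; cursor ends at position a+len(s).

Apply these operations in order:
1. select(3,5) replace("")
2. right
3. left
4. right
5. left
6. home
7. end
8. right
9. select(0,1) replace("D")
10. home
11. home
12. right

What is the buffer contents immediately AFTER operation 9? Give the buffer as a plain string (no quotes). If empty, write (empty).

After op 1 (select(3,5) replace("")): buf='LET' cursor=3
After op 2 (right): buf='LET' cursor=3
After op 3 (left): buf='LET' cursor=2
After op 4 (right): buf='LET' cursor=3
After op 5 (left): buf='LET' cursor=2
After op 6 (home): buf='LET' cursor=0
After op 7 (end): buf='LET' cursor=3
After op 8 (right): buf='LET' cursor=3
After op 9 (select(0,1) replace("D")): buf='DET' cursor=1

Answer: DET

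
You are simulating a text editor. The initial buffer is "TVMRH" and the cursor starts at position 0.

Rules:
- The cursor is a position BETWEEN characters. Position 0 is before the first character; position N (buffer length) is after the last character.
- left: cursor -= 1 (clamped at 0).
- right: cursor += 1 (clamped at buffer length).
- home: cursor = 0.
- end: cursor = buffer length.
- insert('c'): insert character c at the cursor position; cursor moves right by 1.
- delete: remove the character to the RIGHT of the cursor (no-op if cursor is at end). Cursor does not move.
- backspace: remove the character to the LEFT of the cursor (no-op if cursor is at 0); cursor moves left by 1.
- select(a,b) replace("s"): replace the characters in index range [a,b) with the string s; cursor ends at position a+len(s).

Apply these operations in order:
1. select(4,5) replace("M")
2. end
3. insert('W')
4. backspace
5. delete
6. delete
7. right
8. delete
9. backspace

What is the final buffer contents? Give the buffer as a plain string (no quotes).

After op 1 (select(4,5) replace("M")): buf='TVMRM' cursor=5
After op 2 (end): buf='TVMRM' cursor=5
After op 3 (insert('W')): buf='TVMRMW' cursor=6
After op 4 (backspace): buf='TVMRM' cursor=5
After op 5 (delete): buf='TVMRM' cursor=5
After op 6 (delete): buf='TVMRM' cursor=5
After op 7 (right): buf='TVMRM' cursor=5
After op 8 (delete): buf='TVMRM' cursor=5
After op 9 (backspace): buf='TVMR' cursor=4

Answer: TVMR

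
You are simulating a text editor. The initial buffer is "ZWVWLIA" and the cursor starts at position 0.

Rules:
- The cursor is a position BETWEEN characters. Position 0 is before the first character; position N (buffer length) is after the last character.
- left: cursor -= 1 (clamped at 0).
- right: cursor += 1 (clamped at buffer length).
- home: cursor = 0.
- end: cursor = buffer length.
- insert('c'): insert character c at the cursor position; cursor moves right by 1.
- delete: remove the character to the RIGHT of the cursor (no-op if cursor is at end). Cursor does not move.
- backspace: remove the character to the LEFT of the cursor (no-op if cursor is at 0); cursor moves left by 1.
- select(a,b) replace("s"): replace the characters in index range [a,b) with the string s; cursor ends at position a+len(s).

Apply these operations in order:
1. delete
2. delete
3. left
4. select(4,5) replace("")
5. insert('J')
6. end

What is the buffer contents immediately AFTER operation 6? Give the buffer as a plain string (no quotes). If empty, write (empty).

After op 1 (delete): buf='WVWLIA' cursor=0
After op 2 (delete): buf='VWLIA' cursor=0
After op 3 (left): buf='VWLIA' cursor=0
After op 4 (select(4,5) replace("")): buf='VWLI' cursor=4
After op 5 (insert('J')): buf='VWLIJ' cursor=5
After op 6 (end): buf='VWLIJ' cursor=5

Answer: VWLIJ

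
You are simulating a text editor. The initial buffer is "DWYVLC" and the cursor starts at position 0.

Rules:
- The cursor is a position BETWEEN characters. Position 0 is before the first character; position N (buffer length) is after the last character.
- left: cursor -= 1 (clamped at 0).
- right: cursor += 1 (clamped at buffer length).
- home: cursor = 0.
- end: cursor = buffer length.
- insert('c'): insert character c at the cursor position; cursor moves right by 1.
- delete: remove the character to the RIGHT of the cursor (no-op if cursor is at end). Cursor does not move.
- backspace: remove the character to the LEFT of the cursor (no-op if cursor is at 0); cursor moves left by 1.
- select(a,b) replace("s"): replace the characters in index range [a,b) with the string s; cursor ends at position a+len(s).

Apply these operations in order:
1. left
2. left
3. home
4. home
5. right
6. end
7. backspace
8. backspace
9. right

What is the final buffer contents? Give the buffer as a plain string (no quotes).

Answer: DWYV

Derivation:
After op 1 (left): buf='DWYVLC' cursor=0
After op 2 (left): buf='DWYVLC' cursor=0
After op 3 (home): buf='DWYVLC' cursor=0
After op 4 (home): buf='DWYVLC' cursor=0
After op 5 (right): buf='DWYVLC' cursor=1
After op 6 (end): buf='DWYVLC' cursor=6
After op 7 (backspace): buf='DWYVL' cursor=5
After op 8 (backspace): buf='DWYV' cursor=4
After op 9 (right): buf='DWYV' cursor=4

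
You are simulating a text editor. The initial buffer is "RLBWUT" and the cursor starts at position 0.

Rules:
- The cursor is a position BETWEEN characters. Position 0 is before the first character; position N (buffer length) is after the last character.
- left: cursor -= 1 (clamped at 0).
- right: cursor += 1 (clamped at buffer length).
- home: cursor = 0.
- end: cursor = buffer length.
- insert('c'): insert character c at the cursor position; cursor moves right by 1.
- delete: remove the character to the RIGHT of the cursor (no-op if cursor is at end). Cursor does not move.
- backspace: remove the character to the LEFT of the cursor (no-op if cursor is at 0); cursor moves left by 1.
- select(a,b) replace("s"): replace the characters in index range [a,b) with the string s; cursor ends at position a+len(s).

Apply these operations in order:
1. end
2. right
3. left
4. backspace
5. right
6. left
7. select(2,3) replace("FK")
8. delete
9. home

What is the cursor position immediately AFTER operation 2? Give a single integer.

Answer: 6

Derivation:
After op 1 (end): buf='RLBWUT' cursor=6
After op 2 (right): buf='RLBWUT' cursor=6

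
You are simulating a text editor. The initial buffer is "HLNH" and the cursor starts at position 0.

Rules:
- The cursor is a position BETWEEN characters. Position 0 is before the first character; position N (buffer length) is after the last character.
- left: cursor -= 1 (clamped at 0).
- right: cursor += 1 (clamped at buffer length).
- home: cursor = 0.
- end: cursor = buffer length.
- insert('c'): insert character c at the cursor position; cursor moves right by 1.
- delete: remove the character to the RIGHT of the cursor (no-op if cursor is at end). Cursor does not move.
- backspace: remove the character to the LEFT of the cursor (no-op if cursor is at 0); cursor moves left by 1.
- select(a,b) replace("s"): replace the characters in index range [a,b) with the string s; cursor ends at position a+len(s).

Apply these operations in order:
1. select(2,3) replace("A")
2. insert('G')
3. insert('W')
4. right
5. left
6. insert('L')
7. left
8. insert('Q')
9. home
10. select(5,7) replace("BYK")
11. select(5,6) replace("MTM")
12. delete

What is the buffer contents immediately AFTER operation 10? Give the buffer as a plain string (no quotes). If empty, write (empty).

After op 1 (select(2,3) replace("A")): buf='HLAH' cursor=3
After op 2 (insert('G')): buf='HLAGH' cursor=4
After op 3 (insert('W')): buf='HLAGWH' cursor=5
After op 4 (right): buf='HLAGWH' cursor=6
After op 5 (left): buf='HLAGWH' cursor=5
After op 6 (insert('L')): buf='HLAGWLH' cursor=6
After op 7 (left): buf='HLAGWLH' cursor=5
After op 8 (insert('Q')): buf='HLAGWQLH' cursor=6
After op 9 (home): buf='HLAGWQLH' cursor=0
After op 10 (select(5,7) replace("BYK")): buf='HLAGWBYKH' cursor=8

Answer: HLAGWBYKH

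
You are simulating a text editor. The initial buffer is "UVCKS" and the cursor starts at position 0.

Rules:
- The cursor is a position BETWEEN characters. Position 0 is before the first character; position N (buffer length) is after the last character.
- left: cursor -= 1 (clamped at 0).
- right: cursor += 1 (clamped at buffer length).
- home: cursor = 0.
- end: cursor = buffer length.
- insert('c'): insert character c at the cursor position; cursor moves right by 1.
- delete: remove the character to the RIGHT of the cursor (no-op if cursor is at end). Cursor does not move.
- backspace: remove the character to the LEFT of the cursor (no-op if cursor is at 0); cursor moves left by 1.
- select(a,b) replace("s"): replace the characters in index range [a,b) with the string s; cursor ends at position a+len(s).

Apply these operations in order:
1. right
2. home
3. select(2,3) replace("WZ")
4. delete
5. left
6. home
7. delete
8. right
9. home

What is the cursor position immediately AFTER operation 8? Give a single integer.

After op 1 (right): buf='UVCKS' cursor=1
After op 2 (home): buf='UVCKS' cursor=0
After op 3 (select(2,3) replace("WZ")): buf='UVWZKS' cursor=4
After op 4 (delete): buf='UVWZS' cursor=4
After op 5 (left): buf='UVWZS' cursor=3
After op 6 (home): buf='UVWZS' cursor=0
After op 7 (delete): buf='VWZS' cursor=0
After op 8 (right): buf='VWZS' cursor=1

Answer: 1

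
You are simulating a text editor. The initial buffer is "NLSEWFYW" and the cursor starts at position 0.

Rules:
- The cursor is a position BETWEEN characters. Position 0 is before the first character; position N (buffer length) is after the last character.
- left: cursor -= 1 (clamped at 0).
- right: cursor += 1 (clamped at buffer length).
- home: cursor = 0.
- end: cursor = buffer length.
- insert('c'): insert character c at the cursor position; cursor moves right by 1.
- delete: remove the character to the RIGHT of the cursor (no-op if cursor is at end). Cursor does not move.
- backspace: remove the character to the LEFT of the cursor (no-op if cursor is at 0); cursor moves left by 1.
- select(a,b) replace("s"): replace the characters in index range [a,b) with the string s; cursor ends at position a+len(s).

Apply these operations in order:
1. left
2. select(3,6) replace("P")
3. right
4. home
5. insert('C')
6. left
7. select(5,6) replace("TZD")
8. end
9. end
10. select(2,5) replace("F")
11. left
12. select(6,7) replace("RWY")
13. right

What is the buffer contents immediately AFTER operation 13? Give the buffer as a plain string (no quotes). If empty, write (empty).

Answer: CNFTZDRWY

Derivation:
After op 1 (left): buf='NLSEWFYW' cursor=0
After op 2 (select(3,6) replace("P")): buf='NLSPYW' cursor=4
After op 3 (right): buf='NLSPYW' cursor=5
After op 4 (home): buf='NLSPYW' cursor=0
After op 5 (insert('C')): buf='CNLSPYW' cursor=1
After op 6 (left): buf='CNLSPYW' cursor=0
After op 7 (select(5,6) replace("TZD")): buf='CNLSPTZDW' cursor=8
After op 8 (end): buf='CNLSPTZDW' cursor=9
After op 9 (end): buf='CNLSPTZDW' cursor=9
After op 10 (select(2,5) replace("F")): buf='CNFTZDW' cursor=3
After op 11 (left): buf='CNFTZDW' cursor=2
After op 12 (select(6,7) replace("RWY")): buf='CNFTZDRWY' cursor=9
After op 13 (right): buf='CNFTZDRWY' cursor=9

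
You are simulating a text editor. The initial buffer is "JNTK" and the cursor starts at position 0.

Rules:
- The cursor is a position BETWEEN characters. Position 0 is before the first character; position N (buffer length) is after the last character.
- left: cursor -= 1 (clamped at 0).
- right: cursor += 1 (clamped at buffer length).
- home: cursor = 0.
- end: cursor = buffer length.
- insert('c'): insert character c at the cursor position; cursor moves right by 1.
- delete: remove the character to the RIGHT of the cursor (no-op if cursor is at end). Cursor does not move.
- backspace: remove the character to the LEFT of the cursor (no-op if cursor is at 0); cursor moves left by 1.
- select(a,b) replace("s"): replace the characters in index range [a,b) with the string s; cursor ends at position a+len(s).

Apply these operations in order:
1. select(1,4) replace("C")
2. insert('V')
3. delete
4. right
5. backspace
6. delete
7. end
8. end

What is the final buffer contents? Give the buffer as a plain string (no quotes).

After op 1 (select(1,4) replace("C")): buf='JC' cursor=2
After op 2 (insert('V')): buf='JCV' cursor=3
After op 3 (delete): buf='JCV' cursor=3
After op 4 (right): buf='JCV' cursor=3
After op 5 (backspace): buf='JC' cursor=2
After op 6 (delete): buf='JC' cursor=2
After op 7 (end): buf='JC' cursor=2
After op 8 (end): buf='JC' cursor=2

Answer: JC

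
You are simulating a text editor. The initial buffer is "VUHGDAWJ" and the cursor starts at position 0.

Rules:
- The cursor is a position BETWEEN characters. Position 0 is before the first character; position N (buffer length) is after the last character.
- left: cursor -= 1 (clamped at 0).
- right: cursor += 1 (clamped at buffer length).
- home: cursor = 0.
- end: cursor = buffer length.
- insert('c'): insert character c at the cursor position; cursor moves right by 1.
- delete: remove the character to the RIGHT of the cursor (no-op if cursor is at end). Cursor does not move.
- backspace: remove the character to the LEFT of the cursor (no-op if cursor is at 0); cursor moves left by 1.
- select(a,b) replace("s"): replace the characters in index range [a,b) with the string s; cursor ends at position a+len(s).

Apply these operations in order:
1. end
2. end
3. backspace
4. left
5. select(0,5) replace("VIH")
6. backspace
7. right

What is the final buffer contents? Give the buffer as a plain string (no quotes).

Answer: VIAW

Derivation:
After op 1 (end): buf='VUHGDAWJ' cursor=8
After op 2 (end): buf='VUHGDAWJ' cursor=8
After op 3 (backspace): buf='VUHGDAW' cursor=7
After op 4 (left): buf='VUHGDAW' cursor=6
After op 5 (select(0,5) replace("VIH")): buf='VIHAW' cursor=3
After op 6 (backspace): buf='VIAW' cursor=2
After op 7 (right): buf='VIAW' cursor=3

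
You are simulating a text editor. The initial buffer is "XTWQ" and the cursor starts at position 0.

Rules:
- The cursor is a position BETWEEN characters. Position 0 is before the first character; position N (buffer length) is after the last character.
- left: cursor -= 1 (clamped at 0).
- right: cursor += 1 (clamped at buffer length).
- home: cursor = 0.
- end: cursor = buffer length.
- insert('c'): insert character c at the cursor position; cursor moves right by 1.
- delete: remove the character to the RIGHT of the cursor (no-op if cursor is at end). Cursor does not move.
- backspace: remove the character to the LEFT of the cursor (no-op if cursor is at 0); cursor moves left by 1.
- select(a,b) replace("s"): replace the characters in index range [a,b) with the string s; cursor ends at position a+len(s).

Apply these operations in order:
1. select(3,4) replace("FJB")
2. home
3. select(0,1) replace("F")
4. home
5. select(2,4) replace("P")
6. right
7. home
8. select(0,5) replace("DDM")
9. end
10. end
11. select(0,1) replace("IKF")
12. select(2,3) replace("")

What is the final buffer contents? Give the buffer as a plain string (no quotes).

After op 1 (select(3,4) replace("FJB")): buf='XTWFJB' cursor=6
After op 2 (home): buf='XTWFJB' cursor=0
After op 3 (select(0,1) replace("F")): buf='FTWFJB' cursor=1
After op 4 (home): buf='FTWFJB' cursor=0
After op 5 (select(2,4) replace("P")): buf='FTPJB' cursor=3
After op 6 (right): buf='FTPJB' cursor=4
After op 7 (home): buf='FTPJB' cursor=0
After op 8 (select(0,5) replace("DDM")): buf='DDM' cursor=3
After op 9 (end): buf='DDM' cursor=3
After op 10 (end): buf='DDM' cursor=3
After op 11 (select(0,1) replace("IKF")): buf='IKFDM' cursor=3
After op 12 (select(2,3) replace("")): buf='IKDM' cursor=2

Answer: IKDM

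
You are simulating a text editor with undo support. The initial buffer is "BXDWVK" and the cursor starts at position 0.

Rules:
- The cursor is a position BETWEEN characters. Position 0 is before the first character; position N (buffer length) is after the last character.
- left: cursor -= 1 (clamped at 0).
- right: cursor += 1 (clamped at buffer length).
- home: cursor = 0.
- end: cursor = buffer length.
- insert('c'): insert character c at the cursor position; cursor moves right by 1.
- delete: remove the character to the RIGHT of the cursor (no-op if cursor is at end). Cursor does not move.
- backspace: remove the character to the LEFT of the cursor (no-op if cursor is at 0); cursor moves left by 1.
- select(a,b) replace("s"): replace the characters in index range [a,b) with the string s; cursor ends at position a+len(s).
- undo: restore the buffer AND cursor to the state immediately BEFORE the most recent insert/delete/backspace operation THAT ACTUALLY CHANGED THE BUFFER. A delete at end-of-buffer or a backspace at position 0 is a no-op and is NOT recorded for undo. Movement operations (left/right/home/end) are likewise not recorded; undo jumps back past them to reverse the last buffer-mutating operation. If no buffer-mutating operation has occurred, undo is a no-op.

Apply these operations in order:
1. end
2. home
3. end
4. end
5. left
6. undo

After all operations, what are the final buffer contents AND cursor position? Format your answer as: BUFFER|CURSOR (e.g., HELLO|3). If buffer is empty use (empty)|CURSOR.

Answer: BXDWVK|5

Derivation:
After op 1 (end): buf='BXDWVK' cursor=6
After op 2 (home): buf='BXDWVK' cursor=0
After op 3 (end): buf='BXDWVK' cursor=6
After op 4 (end): buf='BXDWVK' cursor=6
After op 5 (left): buf='BXDWVK' cursor=5
After op 6 (undo): buf='BXDWVK' cursor=5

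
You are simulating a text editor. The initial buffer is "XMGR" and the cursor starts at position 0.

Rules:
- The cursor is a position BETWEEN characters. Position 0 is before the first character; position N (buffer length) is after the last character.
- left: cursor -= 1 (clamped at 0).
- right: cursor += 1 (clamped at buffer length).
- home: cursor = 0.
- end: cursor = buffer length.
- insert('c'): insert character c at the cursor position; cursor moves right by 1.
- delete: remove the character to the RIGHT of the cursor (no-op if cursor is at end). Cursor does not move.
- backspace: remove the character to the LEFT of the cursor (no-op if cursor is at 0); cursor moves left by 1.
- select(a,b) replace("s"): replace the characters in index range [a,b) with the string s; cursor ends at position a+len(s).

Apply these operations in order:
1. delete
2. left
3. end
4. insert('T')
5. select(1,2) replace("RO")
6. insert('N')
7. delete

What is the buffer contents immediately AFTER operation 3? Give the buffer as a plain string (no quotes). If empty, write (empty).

After op 1 (delete): buf='MGR' cursor=0
After op 2 (left): buf='MGR' cursor=0
After op 3 (end): buf='MGR' cursor=3

Answer: MGR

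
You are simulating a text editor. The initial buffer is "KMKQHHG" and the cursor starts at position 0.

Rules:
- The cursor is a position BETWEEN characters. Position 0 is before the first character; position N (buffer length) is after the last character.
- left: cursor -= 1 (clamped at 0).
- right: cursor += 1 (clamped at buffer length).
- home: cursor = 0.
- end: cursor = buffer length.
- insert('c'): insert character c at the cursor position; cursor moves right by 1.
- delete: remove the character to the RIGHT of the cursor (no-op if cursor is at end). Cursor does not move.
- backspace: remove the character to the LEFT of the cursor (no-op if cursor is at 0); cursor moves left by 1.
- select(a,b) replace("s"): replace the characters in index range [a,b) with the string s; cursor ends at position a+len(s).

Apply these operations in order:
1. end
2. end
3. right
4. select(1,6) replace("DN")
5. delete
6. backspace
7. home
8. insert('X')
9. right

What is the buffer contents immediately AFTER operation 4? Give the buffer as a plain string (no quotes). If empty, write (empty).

After op 1 (end): buf='KMKQHHG' cursor=7
After op 2 (end): buf='KMKQHHG' cursor=7
After op 3 (right): buf='KMKQHHG' cursor=7
After op 4 (select(1,6) replace("DN")): buf='KDNG' cursor=3

Answer: KDNG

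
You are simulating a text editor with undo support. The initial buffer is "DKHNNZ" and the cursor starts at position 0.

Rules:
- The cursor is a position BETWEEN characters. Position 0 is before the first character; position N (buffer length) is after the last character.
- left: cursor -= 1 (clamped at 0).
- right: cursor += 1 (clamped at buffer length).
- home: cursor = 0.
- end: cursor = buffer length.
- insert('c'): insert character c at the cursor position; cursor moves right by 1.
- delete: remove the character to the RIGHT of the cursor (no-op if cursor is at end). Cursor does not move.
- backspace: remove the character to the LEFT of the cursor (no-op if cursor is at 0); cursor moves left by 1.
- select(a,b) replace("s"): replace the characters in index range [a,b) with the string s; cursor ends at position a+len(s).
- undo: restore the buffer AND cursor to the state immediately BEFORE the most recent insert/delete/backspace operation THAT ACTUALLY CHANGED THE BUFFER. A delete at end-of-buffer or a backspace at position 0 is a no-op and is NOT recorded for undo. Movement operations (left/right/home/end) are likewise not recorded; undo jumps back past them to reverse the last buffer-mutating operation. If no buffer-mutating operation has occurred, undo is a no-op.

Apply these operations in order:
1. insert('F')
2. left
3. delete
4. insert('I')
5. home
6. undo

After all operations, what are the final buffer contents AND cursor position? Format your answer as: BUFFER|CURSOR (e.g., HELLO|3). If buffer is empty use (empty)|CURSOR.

After op 1 (insert('F')): buf='FDKHNNZ' cursor=1
After op 2 (left): buf='FDKHNNZ' cursor=0
After op 3 (delete): buf='DKHNNZ' cursor=0
After op 4 (insert('I')): buf='IDKHNNZ' cursor=1
After op 5 (home): buf='IDKHNNZ' cursor=0
After op 6 (undo): buf='DKHNNZ' cursor=0

Answer: DKHNNZ|0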